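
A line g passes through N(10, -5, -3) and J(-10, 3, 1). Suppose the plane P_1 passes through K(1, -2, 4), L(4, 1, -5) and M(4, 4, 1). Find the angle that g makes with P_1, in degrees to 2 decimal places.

A direction vector for g is J − N = (-20, 8, 4).
KL = (3, 3, -9), KM = (3, 6, -3); a normal to P_1 is KL × KM = (45, -18, 9).
Using K: P_1 has equation 45x - 18y + 9z = 117.
sin θ = |n·v| / (|n||v|) = |-1008| / (√2430 · √480) = 0.93333.
θ ≈ 68.96°.

68.96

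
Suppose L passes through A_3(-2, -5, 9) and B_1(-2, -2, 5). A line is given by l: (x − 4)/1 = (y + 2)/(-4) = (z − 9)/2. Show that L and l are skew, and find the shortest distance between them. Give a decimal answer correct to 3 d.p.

A direction vector for L is B_1 − A_3 = (0, 3, -4).
l has direction (1, -4, 2) through (4, -2, 9).
Common perpendicular direction n = (0, 3, -4) × (1, -4, 2) = (-10, -4, -3).
With w = (4, -2, 9) − (-2, -5, 9) = (6, 3, 0), w · n = -72.
Since n ≠ 0 the lines are not parallel, and w · n = -72 ≠ 0 so they do not intersect; hence they are skew.
Distance = |w · n| / |n| = |-72| / √125 ≈ 6.440.

6.440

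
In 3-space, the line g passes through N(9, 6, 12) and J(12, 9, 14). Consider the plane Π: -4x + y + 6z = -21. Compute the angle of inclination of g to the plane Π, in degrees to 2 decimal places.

5.04

A direction vector for g is J − N = (3, 3, 2).
sin θ = |n·v| / (|n||v|) = |3| / (√53 · √22) = 0.08786.
θ ≈ 5.04°.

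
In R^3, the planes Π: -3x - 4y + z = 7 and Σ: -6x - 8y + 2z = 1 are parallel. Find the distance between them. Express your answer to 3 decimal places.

Rescale Σ by 1/2: -3x - 4y + z = 1/2. Then distance = |7 − (1/2)| / √26 ≈ 1.275.

1.275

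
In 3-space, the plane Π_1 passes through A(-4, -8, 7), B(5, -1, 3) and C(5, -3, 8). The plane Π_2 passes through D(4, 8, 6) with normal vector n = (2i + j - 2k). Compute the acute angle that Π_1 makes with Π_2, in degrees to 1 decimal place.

AB = (9, 7, -4), AC = (9, 5, 1); a normal to Π_1 is AB × AC = (27, -45, -18).
Using A: Π_1 has equation 27x - 45y - 18z = 126.
Π_2: n·r = n·D gives 2x + y - 2z = 4.
cos θ = |n₁·n₂| / (|n₁||n₂|) = |45| / (√3078 · √9).
θ = arccos(0.27037) ≈ 74.3°.

74.3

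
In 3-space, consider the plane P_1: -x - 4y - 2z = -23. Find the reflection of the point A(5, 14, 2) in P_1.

λ = (n·A − d)/|n|² = (-65 − (-23))/21 = -2.
Reflection = A − 2λn = (5, 14, 2) − (-4)·(-1, -4, -2) = (1, -2, -6).

(1, -2, -6)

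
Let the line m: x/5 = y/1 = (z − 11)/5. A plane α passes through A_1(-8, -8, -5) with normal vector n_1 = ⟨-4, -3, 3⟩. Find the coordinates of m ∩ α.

m has direction (5, 1, 5) through (0, 0, 11).
α: n_1·r = n_1·A_1 gives -4x - 3y + 3z = 41.
Substitute r = (0, 0, 11) + t(5, 1, 5) into the plane: 33 + (-8)t = 41, so t = -1.
Intersection: (0, 0, 11) + (-1)·(5, 1, 5) = (-5, -1, 6).

(-5, -1, 6)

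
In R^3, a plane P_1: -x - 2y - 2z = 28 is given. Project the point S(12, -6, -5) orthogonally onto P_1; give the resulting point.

(10, -10, -9)

Foot = S − λn with λ = (n·S − d)/|n|² = (10 − 28)/9 = -2.
Foot = (12, -6, -5) − (-2)·(-1, -2, -2) = (10, -10, -9).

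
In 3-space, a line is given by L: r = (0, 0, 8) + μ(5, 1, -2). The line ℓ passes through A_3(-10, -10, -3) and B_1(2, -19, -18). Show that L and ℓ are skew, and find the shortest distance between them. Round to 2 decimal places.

5.37

A direction vector for ℓ is B_1 − A_3 = (12, -9, -15).
Common perpendicular direction n = (5, 1, -2) × (12, -9, -15) = (-33, 51, -57).
With w = (-10, -10, -3) − (0, 0, 8) = (-10, -10, -11), w · n = 447.
Since n ≠ 0 the lines are not parallel, and w · n = 447 ≠ 0 so they do not intersect; hence they are skew.
Distance = |w · n| / |n| = |447| / √6939 ≈ 5.37.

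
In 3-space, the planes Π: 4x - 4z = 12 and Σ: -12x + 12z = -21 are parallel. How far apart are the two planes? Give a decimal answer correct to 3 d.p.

0.884

Rescale Σ by 1/(-3): 4x - 4z = 7. Then distance = |12 − 7| / √32 ≈ 0.884.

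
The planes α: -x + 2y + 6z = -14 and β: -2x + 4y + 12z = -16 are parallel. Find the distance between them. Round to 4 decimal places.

Rescale β by 1/2: -x + 2y + 6z = -8. Then distance = |-14 − (-8)| / √41 ≈ 0.9370.

0.9370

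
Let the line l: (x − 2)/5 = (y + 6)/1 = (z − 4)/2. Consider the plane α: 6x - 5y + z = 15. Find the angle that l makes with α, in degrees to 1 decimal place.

38.8

l has direction (5, 1, 2) through (2, -6, 4).
sin θ = |n·v| / (|n||v|) = |27| / (√62 · √30) = 0.62605.
θ ≈ 38.8°.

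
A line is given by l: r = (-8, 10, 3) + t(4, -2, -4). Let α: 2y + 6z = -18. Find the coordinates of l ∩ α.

Substitute r = (-8, 10, 3) + t(4, -2, -4) into the plane: 38 + (-28)t = -18, so t = 2.
Intersection: (-8, 10, 3) + 2·(4, -2, -4) = (0, 6, -5).

(0, 6, -5)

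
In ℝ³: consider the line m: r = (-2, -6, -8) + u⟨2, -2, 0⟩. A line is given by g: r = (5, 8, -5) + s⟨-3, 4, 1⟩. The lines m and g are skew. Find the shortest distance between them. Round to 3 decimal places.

Common perpendicular direction n = (2, -2, 0) × (-3, 4, 1) = (-2, -2, 2).
With w = (5, 8, -5) − (-2, -6, -8) = (7, 14, 3), w · n = -36.
Distance = |w · n| / |n| = |-36| / √12 ≈ 10.392.

10.392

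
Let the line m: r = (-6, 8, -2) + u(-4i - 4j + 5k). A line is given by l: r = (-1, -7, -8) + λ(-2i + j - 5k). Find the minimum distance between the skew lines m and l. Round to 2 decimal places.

16.76

Common perpendicular direction n = (-4, -4, 5) × (-2, 1, -5) = (15, -30, -12).
With w = (-1, -7, -8) − (-6, 8, -2) = (5, -15, -6), w · n = 597.
Distance = |w · n| / |n| = |597| / √1269 ≈ 16.76.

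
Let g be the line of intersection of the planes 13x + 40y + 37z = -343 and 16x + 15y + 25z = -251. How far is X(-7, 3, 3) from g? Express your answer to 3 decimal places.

8.646

Direction of g: (13, 40, 37) × (16, 15, 25) = (445, 267, -445).
A point on g: solving the two plane equations with x = -1 gives (-1, 1, -10).
Taking (-1, 1, -10) on g with direction v = (445, 267, -445): w = X − (-1, 1, -10) = (-6, 2, 13), and w × v = (-4361, 3115, -2492).
Distance = |w × v| / |v| = √34931610 / √467339 ≈ 8.646.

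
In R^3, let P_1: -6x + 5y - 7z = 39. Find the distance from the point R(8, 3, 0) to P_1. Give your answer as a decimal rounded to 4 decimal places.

n·R − d = (-6)·(8) + (5)·(3) + (-7)·(0) − 39 = -72; |n| = √110.
Distance = |-72| / √110 = 72/√110 ≈ 6.8649.

6.8649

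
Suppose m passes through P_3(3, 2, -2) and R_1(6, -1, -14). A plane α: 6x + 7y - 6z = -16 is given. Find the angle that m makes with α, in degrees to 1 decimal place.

29.5

A direction vector for m is R_1 − P_3 = (3, -3, -12).
sin θ = |n·v| / (|n||v|) = |69| / (√121 · √162) = 0.49283.
θ ≈ 29.5°.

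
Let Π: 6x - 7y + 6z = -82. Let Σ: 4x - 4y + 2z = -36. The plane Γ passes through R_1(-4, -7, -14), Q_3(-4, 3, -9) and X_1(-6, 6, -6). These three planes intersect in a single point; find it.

R_1Q_3 = (0, 10, 5), R_1X_1 = (-2, 13, 8); a normal to Γ is R_1Q_3 × R_1X_1 = (15, -10, 20).
Using R_1: Γ has equation 15x - 10y + 20z = -270.
Solving the 3×3 linear system 6x - 7y + 6z = -82, 4x - 4y + 2z = -36, 15x - 10y + 20z = -270 (e.g. by elimination or Cramer's rule, determinant = 110) gives (-6, -2, -10).

(-6, -2, -10)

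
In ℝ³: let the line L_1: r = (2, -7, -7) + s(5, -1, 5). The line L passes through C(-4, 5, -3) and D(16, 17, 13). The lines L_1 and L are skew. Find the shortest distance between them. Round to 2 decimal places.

A direction vector for L is D − C = (20, 12, 16).
Common perpendicular direction n = (5, -1, 5) × (20, 12, 16) = (-76, 20, 80).
With w = (-4, 5, -3) − (2, -7, -7) = (-6, 12, 4), w · n = 1016.
Distance = |w · n| / |n| = |1016| / √12576 ≈ 9.06.

9.06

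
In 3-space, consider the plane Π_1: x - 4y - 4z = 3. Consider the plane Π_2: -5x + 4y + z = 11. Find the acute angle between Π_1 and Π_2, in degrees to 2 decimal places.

cos θ = |n₁·n₂| / (|n₁||n₂|) = |-25| / (√33 · √42).
θ = arccos(0.67152) ≈ 47.82°.

47.82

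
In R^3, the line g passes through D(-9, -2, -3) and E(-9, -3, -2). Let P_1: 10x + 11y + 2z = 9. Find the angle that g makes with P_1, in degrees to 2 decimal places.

A direction vector for g is E − D = (0, -1, 1).
sin θ = |n·v| / (|n||v|) = |-9| / (√225 · √2) = 0.42426.
θ ≈ 25.10°.

25.10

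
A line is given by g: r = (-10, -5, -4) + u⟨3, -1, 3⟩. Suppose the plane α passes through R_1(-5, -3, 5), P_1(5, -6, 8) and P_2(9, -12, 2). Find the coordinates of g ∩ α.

(-7, -6, -1)

R_1P_1 = (10, -3, 3), R_1P_2 = (14, -9, -3); a normal to α is R_1P_1 × R_1P_2 = (36, 72, -48).
Using R_1: α has equation 36x + 72y - 48z = -636.
Substitute r = (-10, -5, -4) + t(3, -1, 3) into the plane: -528 + (-108)t = -636, so t = 1.
Intersection: (-10, -5, -4) + 1·(3, -1, 3) = (-7, -6, -1).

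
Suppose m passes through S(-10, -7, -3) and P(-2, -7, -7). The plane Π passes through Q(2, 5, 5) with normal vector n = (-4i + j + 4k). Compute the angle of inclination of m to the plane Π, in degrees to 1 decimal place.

69.1

A direction vector for m is P − S = (8, 0, -4).
Π: n·r = n·Q gives -4x + y + 4z = 17.
sin θ = |n·v| / (|n||v|) = |-48| / (√33 · √80) = 0.93420.
θ ≈ 69.1°.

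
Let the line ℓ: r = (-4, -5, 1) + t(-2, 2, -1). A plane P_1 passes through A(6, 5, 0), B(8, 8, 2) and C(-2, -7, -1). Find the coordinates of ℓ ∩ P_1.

(-2, -7, 2)

AB = (2, 3, 2), AC = (-8, -12, -1); a normal to P_1 is AB × AC = (21, -14, 0).
Using A: P_1 has equation 21x - 14y = 56.
Substitute r = (-4, -5, 1) + t(-2, 2, -1) into the plane: -14 + (-70)t = 56, so t = -1.
Intersection: (-4, -5, 1) + (-1)·(-2, 2, -1) = (-2, -7, 2).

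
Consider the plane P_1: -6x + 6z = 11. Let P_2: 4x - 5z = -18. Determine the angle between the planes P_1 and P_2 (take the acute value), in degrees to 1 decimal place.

cos θ = |n₁·n₂| / (|n₁||n₂|) = |-54| / (√72 · √41).
θ = arccos(0.99388) ≈ 6.3°.

6.3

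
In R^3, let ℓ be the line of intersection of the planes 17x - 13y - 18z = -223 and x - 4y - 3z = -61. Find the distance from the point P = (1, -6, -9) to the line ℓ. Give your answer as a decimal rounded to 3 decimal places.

Direction of ℓ: (17, -13, -18) × (1, -4, -3) = (-33, 33, -55).
A point on ℓ: solving the two plane equations with x = 3 gives (3, 10, 8).
Taking (3, 10, 8) on ℓ with direction v = (-33, 33, -55): w = P − (3, 10, 8) = (-2, -16, -17), and w × v = (1441, 451, -594).
Distance = |w × v| / |v| = √2632718 / √5203 ≈ 22.494.

22.494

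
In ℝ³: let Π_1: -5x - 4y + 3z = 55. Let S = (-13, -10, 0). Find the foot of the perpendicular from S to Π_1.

(-8, -6, -3)

Foot = S − λn with λ = (n·S − d)/|n|² = (105 − 55)/50 = 1.
Foot = (-13, -10, 0) − 1·(-5, -4, 3) = (-8, -6, -3).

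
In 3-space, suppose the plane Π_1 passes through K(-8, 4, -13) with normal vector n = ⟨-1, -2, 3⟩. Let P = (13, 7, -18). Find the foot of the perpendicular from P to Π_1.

Π_1: n·r = n·K gives -x - 2y + 3z = -39.
Foot = P − λn with λ = (n·P − d)/|n|² = (-81 − (-39))/14 = -3.
Foot = (13, 7, -18) − (-3)·(-1, -2, 3) = (10, 1, -9).

(10, 1, -9)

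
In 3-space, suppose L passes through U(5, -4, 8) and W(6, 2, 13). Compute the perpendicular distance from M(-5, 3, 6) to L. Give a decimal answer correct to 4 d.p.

A direction vector for L is W − U = (1, 6, 5).
Taking (5, -4, 8) on L with direction v = (1, 6, 5): w = M − (5, -4, 8) = (-10, 7, -2), and w × v = (47, 48, -67).
Distance = |w × v| / |v| = √9002 / √62 ≈ 12.0496.

12.0496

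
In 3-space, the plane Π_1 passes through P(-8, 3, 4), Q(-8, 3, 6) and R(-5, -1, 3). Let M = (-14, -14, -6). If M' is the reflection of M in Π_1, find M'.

PQ = (0, 0, 2), PR = (3, -4, -1); a normal to Π_1 is PQ × PR = (8, 6, 0).
Using P: Π_1 has equation 8x + 6y = -46.
λ = (n·M − d)/|n|² = (-196 − (-46))/100 = -3/2.
Reflection = M − 2λn = (-14, -14, -6) − (-3)·(8, 6, 0) = (10, 4, -6).

(10, 4, -6)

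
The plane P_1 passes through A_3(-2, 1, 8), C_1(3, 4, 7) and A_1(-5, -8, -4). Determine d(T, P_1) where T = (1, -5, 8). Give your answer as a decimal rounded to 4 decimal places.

6.0083

A_3C_1 = (5, 3, -1), A_3A_1 = (-3, -9, -12); a normal to P_1 is A_3C_1 × A_3A_1 = (-45, 63, -36).
Using A_3: P_1 has equation -45x + 63y - 36z = -135.
n·T − d = (-45)·(1) + (63)·(-5) + (-36)·(8) − (-135) = -513; |n| = √7290.
Distance = |-513| / √7290 = 513/√7290 ≈ 6.0083.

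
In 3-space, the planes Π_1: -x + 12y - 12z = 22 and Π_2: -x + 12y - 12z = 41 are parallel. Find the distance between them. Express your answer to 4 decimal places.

Same normal n = (-1, 12, -12) with |n| = √289; distance = |22 − 41| / |n| = 19/√289 ≈ 1.1176.

1.1176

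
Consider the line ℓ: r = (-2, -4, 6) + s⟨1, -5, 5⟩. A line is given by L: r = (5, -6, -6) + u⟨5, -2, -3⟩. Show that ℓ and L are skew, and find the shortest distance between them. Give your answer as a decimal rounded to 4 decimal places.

Common perpendicular direction n = (1, -5, 5) × (5, -2, -3) = (25, 28, 23).
With w = (5, -6, -6) − (-2, -4, 6) = (7, -2, -12), w · n = -157.
Since n ≠ 0 the lines are not parallel, and w · n = -157 ≠ 0 so they do not intersect; hence they are skew.
Distance = |w · n| / |n| = |-157| / √1938 ≈ 3.5663.

3.5663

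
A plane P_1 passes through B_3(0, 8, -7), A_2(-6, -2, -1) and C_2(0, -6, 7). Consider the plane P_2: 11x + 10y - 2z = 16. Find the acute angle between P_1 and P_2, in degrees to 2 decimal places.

B_3A_2 = (-6, -10, 6), B_3C_2 = (0, -14, 14); a normal to P_1 is B_3A_2 × B_3C_2 = (-56, 84, 84).
Using B_3: P_1 has equation -56x + 84y + 84z = 84.
cos θ = |n₁·n₂| / (|n₁||n₂|) = |56| / (√17248 · √225).
θ = arccos(0.02843) ≈ 88.37°.

88.37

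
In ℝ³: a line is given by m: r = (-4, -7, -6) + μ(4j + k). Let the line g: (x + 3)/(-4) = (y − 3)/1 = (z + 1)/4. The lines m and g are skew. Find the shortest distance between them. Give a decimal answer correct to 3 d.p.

g has direction (-4, 1, 4) through (-3, 3, -1).
Common perpendicular direction n = (0, 4, 1) × (-4, 1, 4) = (15, -4, 16).
With w = (-3, 3, -1) − (-4, -7, -6) = (1, 10, 5), w · n = 55.
Distance = |w · n| / |n| = |55| / √497 ≈ 2.467.

2.467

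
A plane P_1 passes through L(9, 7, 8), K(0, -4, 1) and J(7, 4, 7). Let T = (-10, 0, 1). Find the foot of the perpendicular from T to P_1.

(-2, -4, -3)

LK = (-9, -11, -7), LJ = (-2, -3, -1); a normal to P_1 is LK × LJ = (-10, 5, 5).
Using L: P_1 has equation -10x + 5y + 5z = -15.
Foot = T − λn with λ = (n·T − d)/|n|² = (105 − (-15))/150 = 4/5.
Foot = (-10, 0, 1) − (4/5)·(-10, 5, 5) = (-2, -4, -3).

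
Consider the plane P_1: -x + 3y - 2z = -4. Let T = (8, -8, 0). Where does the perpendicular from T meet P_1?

(6, -2, -4)

Foot = T − λn with λ = (n·T − d)/|n|² = (-32 − (-4))/14 = -2.
Foot = (8, -8, 0) − (-2)·(-1, 3, -2) = (6, -2, -4).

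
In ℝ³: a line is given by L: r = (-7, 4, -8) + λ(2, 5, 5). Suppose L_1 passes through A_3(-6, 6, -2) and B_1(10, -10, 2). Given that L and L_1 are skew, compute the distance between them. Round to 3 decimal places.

2.570

A direction vector for L_1 is B_1 − A_3 = (16, -16, 4).
Common perpendicular direction n = (2, 5, 5) × (16, -16, 4) = (100, 72, -112).
With w = (-6, 6, -2) − (-7, 4, -8) = (1, 2, 6), w · n = -428.
Distance = |w · n| / |n| = |-428| / √27728 ≈ 2.570.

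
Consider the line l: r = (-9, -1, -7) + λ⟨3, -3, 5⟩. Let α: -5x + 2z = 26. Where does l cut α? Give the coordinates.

Substitute r = (-9, -1, -7) + t(3, -3, 5) into the plane: 31 + (-5)t = 26, so t = 1.
Intersection: (-9, -1, -7) + 1·(3, -3, 5) = (-6, -4, -2).

(-6, -4, -2)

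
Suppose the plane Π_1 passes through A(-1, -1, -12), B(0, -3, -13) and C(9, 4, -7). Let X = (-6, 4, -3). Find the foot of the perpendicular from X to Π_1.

(-5, 7, -8)

AB = (1, -2, -1), AC = (10, 5, 5); a normal to Π_1 is AB × AC = (-5, -15, 25).
Using A: Π_1 has equation -5x - 15y + 25z = -280.
Foot = X − λn with λ = (n·X − d)/|n|² = (-105 − (-280))/875 = 1/5.
Foot = (-6, 4, -3) − (1/5)·(-5, -15, 25) = (-5, 7, -8).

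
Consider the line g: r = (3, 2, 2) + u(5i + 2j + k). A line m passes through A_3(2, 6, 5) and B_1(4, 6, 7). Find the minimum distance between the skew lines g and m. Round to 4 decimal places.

A direction vector for m is B_1 − A_3 = (2, 0, 2).
Common perpendicular direction n = (5, 2, 1) × (2, 0, 2) = (4, -8, -4).
With w = (2, 6, 5) − (3, 2, 2) = (-1, 4, 3), w · n = -48.
Distance = |w · n| / |n| = |-48| / √96 ≈ 4.8990.

4.8990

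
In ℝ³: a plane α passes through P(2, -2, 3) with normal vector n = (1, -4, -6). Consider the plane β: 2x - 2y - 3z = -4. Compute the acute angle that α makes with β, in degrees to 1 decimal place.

21.1

α: n·r = n·P gives x - 4y - 6z = -8.
cos θ = |n₁·n₂| / (|n₁||n₂|) = |28| / (√53 · √17).
θ = arccos(0.93282) ≈ 21.1°.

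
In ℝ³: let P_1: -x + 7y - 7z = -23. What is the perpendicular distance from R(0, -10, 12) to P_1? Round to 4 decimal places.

13.1660

n·R − d = (-1)·(0) + (7)·(-10) + (-7)·(12) − (-23) = -131; |n| = √99.
Distance = |-131| / √99 = 131/√99 ≈ 13.1660.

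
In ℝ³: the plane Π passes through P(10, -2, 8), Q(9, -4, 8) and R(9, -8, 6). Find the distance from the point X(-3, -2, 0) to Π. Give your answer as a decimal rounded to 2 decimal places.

PQ = (-1, -2, 0), PR = (-1, -6, -2); a normal to Π is PQ × PR = (4, -2, 4).
Using P: Π has equation 4x - 2y + 4z = 76.
n·X − d = (4)·(-3) + (-2)·(-2) + (4)·(0) − 76 = -84; |n| = √36.
Distance = |-84| / √36 = 84/√36 ≈ 14.00.

14.00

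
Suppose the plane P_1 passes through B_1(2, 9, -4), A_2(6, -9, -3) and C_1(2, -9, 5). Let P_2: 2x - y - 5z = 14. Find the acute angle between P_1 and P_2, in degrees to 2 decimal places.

83.14

B_1A_2 = (4, -18, 1), B_1C_1 = (0, -18, 9); a normal to P_1 is B_1A_2 × B_1C_1 = (-144, -36, -72).
Using B_1: P_1 has equation -144x - 36y - 72z = -324.
cos θ = |n₁·n₂| / (|n₁||n₂|) = |108| / (√27216 · √30).
θ = arccos(0.11952) ≈ 83.14°.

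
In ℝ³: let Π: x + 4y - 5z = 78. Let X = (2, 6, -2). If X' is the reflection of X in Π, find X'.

(4, 14, -12)

λ = (n·X − d)/|n|² = (36 − 78)/42 = -1.
Reflection = X − 2λn = (2, 6, -2) − (-2)·(1, 4, -5) = (4, 14, -12).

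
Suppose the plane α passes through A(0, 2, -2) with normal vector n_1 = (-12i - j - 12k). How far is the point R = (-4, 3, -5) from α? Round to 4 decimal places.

4.8824

α: n_1·r = n_1·A gives -12x - y - 12z = 22.
n·R − d = (-12)·(-4) + (-1)·(3) + (-12)·(-5) − 22 = 83; |n| = √289.
Distance = |83| / √289 = 83/√289 ≈ 4.8824.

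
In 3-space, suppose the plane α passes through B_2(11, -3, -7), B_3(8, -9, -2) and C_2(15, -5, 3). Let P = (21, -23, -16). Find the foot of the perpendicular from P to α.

B_2B_3 = (-3, -6, 5), B_2C_2 = (4, -2, 10); a normal to α is B_2B_3 × B_2C_2 = (-50, 50, 30).
Using B_2: α has equation -50x + 50y + 30z = -910.
Foot = P − λn with λ = (n·P − d)/|n|² = (-2680 − (-910))/5900 = -3/10.
Foot = (21, -23, -16) − (-3/10)·(-50, 50, 30) = (6, -8, -7).

(6, -8, -7)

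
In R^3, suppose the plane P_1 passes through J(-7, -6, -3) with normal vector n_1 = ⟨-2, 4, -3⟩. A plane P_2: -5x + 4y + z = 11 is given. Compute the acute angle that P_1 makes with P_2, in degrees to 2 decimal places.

P_1: n_1·r = n_1·J gives -2x + 4y - 3z = -1.
cos θ = |n₁·n₂| / (|n₁||n₂|) = |23| / (√29 · √42).
θ = arccos(0.65903) ≈ 48.77°.

48.77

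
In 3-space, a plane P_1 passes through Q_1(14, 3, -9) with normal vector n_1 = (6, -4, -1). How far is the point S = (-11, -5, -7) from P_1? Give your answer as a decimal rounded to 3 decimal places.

16.483

P_1: n_1·r = n_1·Q_1 gives 6x - 4y - z = 81.
n·S − d = (6)·(-11) + (-4)·(-5) + (-1)·(-7) − 81 = -120; |n| = √53.
Distance = |-120| / √53 = 120/√53 ≈ 16.483.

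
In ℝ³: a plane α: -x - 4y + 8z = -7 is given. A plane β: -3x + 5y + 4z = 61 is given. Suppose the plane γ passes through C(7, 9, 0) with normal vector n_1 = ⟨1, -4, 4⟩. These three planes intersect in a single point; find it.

(-9, 6, 1)

γ: n_1·r = n_1·C gives x - 4y + 4z = -29.
Solving the 3×3 linear system -x - 4y + 8z = -7, -3x + 5y + 4z = 61, x - 4y + 4z = -29 (e.g. by elimination or Cramer's rule, determinant = -44) gives (-9, 6, 1).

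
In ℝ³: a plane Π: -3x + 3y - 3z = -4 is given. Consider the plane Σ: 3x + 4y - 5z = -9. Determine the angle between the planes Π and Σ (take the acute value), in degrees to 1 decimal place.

60.7

cos θ = |n₁·n₂| / (|n₁||n₂|) = |18| / (√27 · √50).
θ = arccos(0.48990) ≈ 60.7°.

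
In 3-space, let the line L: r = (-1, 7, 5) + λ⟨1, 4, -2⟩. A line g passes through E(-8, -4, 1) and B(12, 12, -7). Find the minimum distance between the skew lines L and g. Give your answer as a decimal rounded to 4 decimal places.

8.4971

A direction vector for g is B − E = (20, 16, -8).
Common perpendicular direction n = (1, 4, -2) × (20, 16, -8) = (0, -32, -64).
With w = (-8, -4, 1) − (-1, 7, 5) = (-7, -11, -4), w · n = 608.
Distance = |w · n| / |n| = |608| / √5120 ≈ 8.4971.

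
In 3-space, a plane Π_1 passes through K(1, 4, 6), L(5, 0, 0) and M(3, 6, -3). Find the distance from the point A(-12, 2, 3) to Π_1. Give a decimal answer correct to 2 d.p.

KL = (4, -4, -6), KM = (2, 2, -9); a normal to Π_1 is KL × KM = (48, 24, 16).
Using K: Π_1 has equation 48x + 24y + 16z = 240.
n·A − d = (48)·(-12) + (24)·(2) + (16)·(3) − 240 = -720; |n| = √3136.
Distance = |-720| / √3136 = 720/√3136 ≈ 12.86.

12.86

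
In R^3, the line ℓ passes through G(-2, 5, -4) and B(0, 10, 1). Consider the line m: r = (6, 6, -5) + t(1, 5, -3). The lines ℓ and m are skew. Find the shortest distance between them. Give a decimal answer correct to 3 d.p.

A direction vector for ℓ is B − G = (2, 5, 5).
Common perpendicular direction n = (2, 5, 5) × (1, 5, -3) = (-40, 11, 5).
With w = (6, 6, -5) − (-2, 5, -4) = (8, 1, -1), w · n = -314.
Distance = |w · n| / |n| = |-314| / √1746 ≈ 7.515.

7.515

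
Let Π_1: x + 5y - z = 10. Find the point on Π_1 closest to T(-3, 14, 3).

(-5, 4, 5)

Foot = T − λn with λ = (n·T − d)/|n|² = (64 − 10)/27 = 2.
Foot = (-3, 14, 3) − 2·(1, 5, -1) = (-5, 4, 5).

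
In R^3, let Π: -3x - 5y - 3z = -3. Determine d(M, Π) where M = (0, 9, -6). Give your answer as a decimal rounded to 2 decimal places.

3.66

n·M − d = (-3)·(0) + (-5)·(9) + (-3)·(-6) − (-3) = -24; |n| = √43.
Distance = |-24| / √43 = 24/√43 ≈ 3.66.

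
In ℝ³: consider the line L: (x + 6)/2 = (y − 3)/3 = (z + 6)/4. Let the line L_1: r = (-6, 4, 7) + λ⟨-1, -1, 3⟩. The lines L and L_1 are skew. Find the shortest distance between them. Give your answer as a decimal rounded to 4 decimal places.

L has direction (2, 3, 4) through (-6, 3, -6).
Common perpendicular direction n = (2, 3, 4) × (-1, -1, 3) = (13, -10, 1).
With w = (-6, 4, 7) − (-6, 3, -6) = (0, 1, 13), w · n = 3.
Distance = |w · n| / |n| = |3| / √270 ≈ 0.1826.

0.1826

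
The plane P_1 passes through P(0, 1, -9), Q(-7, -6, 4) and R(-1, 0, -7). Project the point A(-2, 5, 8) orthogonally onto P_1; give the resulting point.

PQ = (-7, -7, 13), PR = (-1, -1, 2); a normal to P_1 is PQ × PR = (-1, 1, 0).
Using P: P_1 has equation -x + y = 1.
Foot = A − λn with λ = (n·A − d)/|n|² = (7 − 1)/2 = 3.
Foot = (-2, 5, 8) − 3·(-1, 1, 0) = (1, 2, 8).

(1, 2, 8)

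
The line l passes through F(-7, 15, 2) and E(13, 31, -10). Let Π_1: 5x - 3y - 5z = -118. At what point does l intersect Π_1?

(-12, 11, 5)

A direction vector for l is E − F = (20, 16, -12).
Substitute r = (-7, 15, 2) + t(20, 16, -12) into the plane: -90 + 112t = -118, so t = -1/4.
Intersection: (-7, 15, 2) + (-1/4)·(20, 16, -12) = (-12, 11, 5).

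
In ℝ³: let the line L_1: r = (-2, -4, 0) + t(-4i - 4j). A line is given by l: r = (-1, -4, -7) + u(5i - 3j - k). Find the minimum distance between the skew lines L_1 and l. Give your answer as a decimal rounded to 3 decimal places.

6.770

Common perpendicular direction n = (-4, -4, 0) × (5, -3, -1) = (4, -4, 32).
With w = (-1, -4, -7) − (-2, -4, 0) = (1, 0, -7), w · n = -220.
Distance = |w · n| / |n| = |-220| / √1056 ≈ 6.770.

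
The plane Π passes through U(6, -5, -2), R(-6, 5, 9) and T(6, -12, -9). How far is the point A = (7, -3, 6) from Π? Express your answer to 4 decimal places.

UR = (-12, 10, 11), UT = (0, -7, -7); a normal to Π is UR × UT = (7, -84, 84).
Using U: Π has equation 7x - 84y + 84z = 294.
n·A − d = (7)·(7) + (-84)·(-3) + (84)·(6) − 294 = 511; |n| = √14161.
Distance = |511| / √14161 = 511/√14161 ≈ 4.2941.

4.2941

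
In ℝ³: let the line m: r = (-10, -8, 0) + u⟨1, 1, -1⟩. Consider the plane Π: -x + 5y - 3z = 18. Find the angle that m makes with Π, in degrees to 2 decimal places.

sin θ = |n·v| / (|n||v|) = |7| / (√35 · √3) = 0.68313.
θ ≈ 43.09°.

43.09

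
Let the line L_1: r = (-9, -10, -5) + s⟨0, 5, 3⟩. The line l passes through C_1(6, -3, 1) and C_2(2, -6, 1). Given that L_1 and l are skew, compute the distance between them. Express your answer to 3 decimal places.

6.840

A direction vector for l is C_2 − C_1 = (-4, -3, 0).
Common perpendicular direction n = (0, 5, 3) × (-4, -3, 0) = (9, -12, 20).
With w = (6, -3, 1) − (-9, -10, -5) = (15, 7, 6), w · n = 171.
Distance = |w · n| / |n| = |171| / √625 ≈ 6.840.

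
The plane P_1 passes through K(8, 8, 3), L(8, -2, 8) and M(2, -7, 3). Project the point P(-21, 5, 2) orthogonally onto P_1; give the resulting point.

(-6, -1, -10)

KL = (0, -10, 5), KM = (-6, -15, 0); a normal to P_1 is KL × KM = (75, -30, -60).
Using K: P_1 has equation 75x - 30y - 60z = 180.
Foot = P − λn with λ = (n·P − d)/|n|² = (-1845 − 180)/10125 = -1/5.
Foot = (-21, 5, 2) − (-1/5)·(75, -30, -60) = (-6, -1, -10).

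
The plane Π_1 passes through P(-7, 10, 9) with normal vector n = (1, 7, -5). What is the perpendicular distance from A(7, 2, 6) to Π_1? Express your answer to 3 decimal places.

Π_1: n·r = n·P gives x + 7y - 5z = 18.
n·A − d = (1)·(7) + (7)·(2) + (-5)·(6) − 18 = -27; |n| = √75.
Distance = |-27| / √75 = 27/√75 ≈ 3.118.

3.118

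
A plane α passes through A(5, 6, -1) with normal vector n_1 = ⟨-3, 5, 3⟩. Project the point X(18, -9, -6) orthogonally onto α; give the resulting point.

(9, 6, 3)

α: n_1·r = n_1·A gives -3x + 5y + 3z = 12.
Foot = X − λn with λ = (n·X − d)/|n|² = (-117 − 12)/43 = -3.
Foot = (18, -9, -6) − (-3)·(-3, 5, 3) = (9, 6, 3).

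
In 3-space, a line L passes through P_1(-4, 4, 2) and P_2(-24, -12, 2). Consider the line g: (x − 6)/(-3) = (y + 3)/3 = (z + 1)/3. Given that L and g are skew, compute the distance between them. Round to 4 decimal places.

A direction vector for L is P_2 − P_1 = (-20, -16, 0).
g has direction (-3, 3, 3) through (6, -3, -1).
Common perpendicular direction n = (-20, -16, 0) × (-3, 3, 3) = (-48, 60, -108).
With w = (6, -3, -1) − (-4, 4, 2) = (10, -7, -3), w · n = -576.
Distance = |w · n| / |n| = |-576| / √17568 ≈ 4.3457.

4.3457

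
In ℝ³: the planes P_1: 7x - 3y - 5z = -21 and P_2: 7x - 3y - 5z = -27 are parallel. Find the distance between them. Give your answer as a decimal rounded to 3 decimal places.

0.659

Same normal n = (7, -3, -5) with |n| = √83; distance = |-21 − (-27)| / |n| = 6/√83 ≈ 0.659.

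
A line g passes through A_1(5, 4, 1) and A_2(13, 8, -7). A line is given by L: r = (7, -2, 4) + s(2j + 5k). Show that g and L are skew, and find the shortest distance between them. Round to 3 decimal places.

6.412

A direction vector for g is A_2 − A_1 = (8, 4, -8).
Common perpendicular direction n = (8, 4, -8) × (0, 2, 5) = (36, -40, 16).
With w = (7, -2, 4) − (5, 4, 1) = (2, -6, 3), w · n = 360.
Since n ≠ 0 the lines are not parallel, and w · n = 360 ≠ 0 so they do not intersect; hence they are skew.
Distance = |w · n| / |n| = |360| / √3152 ≈ 6.412.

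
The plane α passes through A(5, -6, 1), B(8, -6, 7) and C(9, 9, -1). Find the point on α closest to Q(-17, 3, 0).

(1, -3, -9)

AB = (3, 0, 6), AC = (4, 15, -2); a normal to α is AB × AC = (-90, 30, 45).
Using A: α has equation -90x + 30y + 45z = -585.
Foot = Q − λn with λ = (n·Q − d)/|n|² = (1620 − (-585))/11025 = 1/5.
Foot = (-17, 3, 0) − (1/5)·(-90, 30, 45) = (1, -3, -9).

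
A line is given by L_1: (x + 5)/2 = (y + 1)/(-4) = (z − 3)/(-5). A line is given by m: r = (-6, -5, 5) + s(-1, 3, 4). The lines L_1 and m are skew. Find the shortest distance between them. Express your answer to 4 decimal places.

4.5434

L_1 has direction (2, -4, -5) through (-5, -1, 3).
Common perpendicular direction n = (2, -4, -5) × (-1, 3, 4) = (-1, -3, 2).
With w = (-6, -5, 5) − (-5, -1, 3) = (-1, -4, 2), w · n = 17.
Distance = |w · n| / |n| = |17| / √14 ≈ 4.5434.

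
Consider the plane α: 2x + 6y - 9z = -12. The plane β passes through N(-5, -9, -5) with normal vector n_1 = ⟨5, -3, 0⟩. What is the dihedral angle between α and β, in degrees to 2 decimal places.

β: n_1·r = n_1·N gives 5x - 3y = 2.
cos θ = |n₁·n₂| / (|n₁||n₂|) = |-8| / (√121 · √34).
θ = arccos(0.12473) ≈ 82.84°.

82.84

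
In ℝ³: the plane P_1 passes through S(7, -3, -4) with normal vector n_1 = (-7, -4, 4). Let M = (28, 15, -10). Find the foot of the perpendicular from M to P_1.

(7, 3, 2)

P_1: n_1·r = n_1·S gives -7x - 4y + 4z = -53.
Foot = M − λn with λ = (n·M − d)/|n|² = (-296 − (-53))/81 = -3.
Foot = (28, 15, -10) − (-3)·(-7, -4, 4) = (7, 3, 2).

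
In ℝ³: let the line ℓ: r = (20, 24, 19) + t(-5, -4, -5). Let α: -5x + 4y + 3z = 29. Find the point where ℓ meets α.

(0, 8, -1)

Substitute r = (20, 24, 19) + t(-5, -4, -5) into the plane: 53 + (-6)t = 29, so t = 4.
Intersection: (20, 24, 19) + 4·(-5, -4, -5) = (0, 8, -1).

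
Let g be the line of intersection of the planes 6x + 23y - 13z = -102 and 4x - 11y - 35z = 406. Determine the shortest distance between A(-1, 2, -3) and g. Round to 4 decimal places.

12.5688

Direction of g: (6, 23, -13) × (4, -11, -35) = (-948, 158, -158).
A point on g: solving the two plane equations with x = -2 gives (-2, -9, -9).
Taking (-2, -9, -9) on g with direction v = (-948, 158, -158): w = A − (-2, -9, -9) = (1, 11, 6), and w × v = (-2686, -5530, 10586).
Distance = |w × v| / |v| = √149858892 / √948632 ≈ 12.5688.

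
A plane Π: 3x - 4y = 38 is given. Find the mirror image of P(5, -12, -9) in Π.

λ = (n·P − d)/|n|² = (63 − 38)/25 = 1.
Reflection = P − 2λn = (5, -12, -9) − 2·(3, -4, 0) = (-1, -4, -9).

(-1, -4, -9)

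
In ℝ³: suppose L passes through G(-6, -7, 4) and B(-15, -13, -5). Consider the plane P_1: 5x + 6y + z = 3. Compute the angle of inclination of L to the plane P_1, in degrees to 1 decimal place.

A direction vector for L is B − G = (-9, -6, -9).
sin θ = |n·v| / (|n||v|) = |-90| / (√62 · √198) = 0.81230.
θ ≈ 54.3°.

54.3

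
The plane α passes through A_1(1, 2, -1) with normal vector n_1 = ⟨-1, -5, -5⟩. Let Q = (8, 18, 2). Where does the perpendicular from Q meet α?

(6, 8, -8)

α: n_1·r = n_1·A_1 gives -x - 5y - 5z = -6.
Foot = Q − λn with λ = (n·Q − d)/|n|² = (-108 − (-6))/51 = -2.
Foot = (8, 18, 2) − (-2)·(-1, -5, -5) = (6, 8, -8).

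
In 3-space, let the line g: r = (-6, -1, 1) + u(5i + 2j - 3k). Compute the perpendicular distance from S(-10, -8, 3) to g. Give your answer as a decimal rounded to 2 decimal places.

5.19

Taking (-6, -1, 1) on g with direction v = (5, 2, -3): w = S − (-6, -1, 1) = (-4, -7, 2), and w × v = (17, -2, 27).
Distance = |w × v| / |v| = √1022 / √38 ≈ 5.19.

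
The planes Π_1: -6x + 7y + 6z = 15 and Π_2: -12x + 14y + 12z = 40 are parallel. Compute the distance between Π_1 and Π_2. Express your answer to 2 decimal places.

Rescale Π_2 by 1/2: -6x + 7y + 6z = 20. Then distance = |15 − 20| / √121 ≈ 0.45.

0.45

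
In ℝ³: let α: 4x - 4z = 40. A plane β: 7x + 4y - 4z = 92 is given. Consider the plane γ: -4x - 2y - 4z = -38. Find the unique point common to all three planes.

(8, 7, -2)

Solving the 3×3 linear system 4x - 4z = 40, 7x + 4y - 4z = 92, -4x - 2y - 4z = -38 (e.g. by elimination or Cramer's rule, determinant = -104) gives (8, 7, -2).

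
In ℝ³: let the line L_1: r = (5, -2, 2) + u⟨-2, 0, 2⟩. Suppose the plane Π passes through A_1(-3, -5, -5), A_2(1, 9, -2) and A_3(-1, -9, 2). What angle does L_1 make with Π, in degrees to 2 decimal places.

64.65

A_1A_2 = (4, 14, 3), A_1A_3 = (2, -4, 7); a normal to Π is A_1A_2 × A_1A_3 = (110, -22, -44).
Using A_1: Π has equation 110x - 22y - 44z = 0.
sin θ = |n·v| / (|n||v|) = |-308| / (√14520 · √8) = 0.90370.
θ ≈ 64.65°.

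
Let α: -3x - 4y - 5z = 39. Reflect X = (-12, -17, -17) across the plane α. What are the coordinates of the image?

(6, 7, 13)

λ = (n·X − d)/|n|² = (189 − 39)/50 = 3.
Reflection = X − 2λn = (-12, -17, -17) − 6·(-3, -4, -5) = (6, 7, 13).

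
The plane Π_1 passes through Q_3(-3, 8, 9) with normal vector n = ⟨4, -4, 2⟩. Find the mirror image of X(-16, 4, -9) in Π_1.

(0, -12, -1)

Π_1: n·r = n·Q_3 gives 4x - 4y + 2z = -26.
λ = (n·X − d)/|n|² = (-98 − (-26))/36 = -2.
Reflection = X − 2λn = (-16, 4, -9) − (-4)·(4, -4, 2) = (0, -12, -1).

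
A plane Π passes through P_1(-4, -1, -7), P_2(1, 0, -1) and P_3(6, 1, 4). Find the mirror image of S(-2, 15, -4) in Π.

P_1P_2 = (5, 1, 6), P_1P_3 = (10, 2, 11); a normal to Π is P_1P_2 × P_1P_3 = (-1, 5, 0).
Using P_1: Π has equation -x + 5y = -1.
λ = (n·S − d)/|n|² = (77 − (-1))/26 = 3.
Reflection = S − 2λn = (-2, 15, -4) − 6·(-1, 5, 0) = (4, -15, -4).

(4, -15, -4)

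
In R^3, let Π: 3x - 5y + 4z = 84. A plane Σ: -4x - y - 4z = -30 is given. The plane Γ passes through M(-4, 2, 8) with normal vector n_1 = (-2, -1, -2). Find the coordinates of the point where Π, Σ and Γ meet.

Γ: n_1·r = n_1·M gives -2x - y - 2z = -10.
Solving the 3×3 linear system 3x - 5y + 4z = 84, -4x - y - 4z = -30, -2x - y - 2z = -10 (e.g. by elimination or Cramer's rule, determinant = 2) gives (6, -10, 4).

(6, -10, 4)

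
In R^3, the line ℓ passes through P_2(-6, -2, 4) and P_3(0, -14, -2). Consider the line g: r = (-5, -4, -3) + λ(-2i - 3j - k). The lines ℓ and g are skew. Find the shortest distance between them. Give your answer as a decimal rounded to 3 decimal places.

5.468

A direction vector for ℓ is P_3 − P_2 = (6, -12, -6).
Common perpendicular direction n = (6, -12, -6) × (-2, -3, -1) = (-6, 18, -42).
With w = (-5, -4, -3) − (-6, -2, 4) = (1, -2, -7), w · n = 252.
Distance = |w · n| / |n| = |252| / √2124 ≈ 5.468.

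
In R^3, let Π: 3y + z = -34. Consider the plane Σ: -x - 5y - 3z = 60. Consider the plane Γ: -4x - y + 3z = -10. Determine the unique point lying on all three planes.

(2, -10, -4)

Solving the 3×3 linear system 3y + z = -34, -x - 5y - 3z = 60, -4x - y + 3z = -10 (e.g. by elimination or Cramer's rule, determinant = 26) gives (2, -10, -4).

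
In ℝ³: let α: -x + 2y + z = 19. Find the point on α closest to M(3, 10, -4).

Foot = M − λn with λ = (n·M − d)/|n|² = (13 − 19)/6 = -1.
Foot = (3, 10, -4) − (-1)·(-1, 2, 1) = (2, 12, -3).

(2, 12, -3)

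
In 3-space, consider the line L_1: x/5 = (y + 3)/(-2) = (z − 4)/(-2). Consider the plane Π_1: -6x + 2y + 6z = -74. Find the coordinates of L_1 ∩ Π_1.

L_1 has direction (5, -2, -2) through (0, -3, 4).
Substitute r = (0, -3, 4) + t(5, -2, -2) into the plane: 18 + (-46)t = -74, so t = 2.
Intersection: (0, -3, 4) + 2·(5, -2, -2) = (10, -7, 0).

(10, -7, 0)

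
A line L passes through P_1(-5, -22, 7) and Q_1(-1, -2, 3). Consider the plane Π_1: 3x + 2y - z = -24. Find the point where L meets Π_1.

A direction vector for L is Q_1 − P_1 = (4, 20, -4).
Substitute r = (-5, -22, 7) + t(4, 20, -4) into the plane: -66 + 56t = -24, so t = 3/4.
Intersection: (-5, -22, 7) + (3/4)·(4, 20, -4) = (-2, -7, 4).

(-2, -7, 4)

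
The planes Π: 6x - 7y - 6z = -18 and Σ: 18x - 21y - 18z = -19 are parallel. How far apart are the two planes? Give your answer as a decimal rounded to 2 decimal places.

Rescale Σ by 1/3: 6x - 7y - 6z = -19/3. Then distance = |-18 − (-19/3)| / √121 ≈ 1.06.

1.06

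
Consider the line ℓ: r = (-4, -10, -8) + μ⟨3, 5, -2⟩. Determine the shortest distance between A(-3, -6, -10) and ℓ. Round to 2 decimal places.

Taking (-4, -10, -8) on ℓ with direction v = (3, 5, -2): w = A − (-4, -10, -8) = (1, 4, -2), and w × v = (2, -4, -7).
Distance = |w × v| / |v| = √69 / √38 ≈ 1.35.

1.35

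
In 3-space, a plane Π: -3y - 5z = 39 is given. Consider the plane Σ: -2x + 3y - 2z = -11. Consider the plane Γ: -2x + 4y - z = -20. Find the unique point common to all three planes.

(7, -3, -6)

Solving the 3×3 linear system -3y - 5z = 39, -2x + 3y - 2z = -11, -2x + 4y - z = -20 (e.g. by elimination or Cramer's rule, determinant = 4) gives (7, -3, -6).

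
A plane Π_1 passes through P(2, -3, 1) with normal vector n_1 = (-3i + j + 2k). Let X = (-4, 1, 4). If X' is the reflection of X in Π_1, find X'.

Π_1: n_1·r = n_1·P gives -3x + y + 2z = -7.
λ = (n·X − d)/|n|² = (21 − (-7))/14 = 2.
Reflection = X − 2λn = (-4, 1, 4) − 4·(-3, 1, 2) = (8, -3, -4).

(8, -3, -4)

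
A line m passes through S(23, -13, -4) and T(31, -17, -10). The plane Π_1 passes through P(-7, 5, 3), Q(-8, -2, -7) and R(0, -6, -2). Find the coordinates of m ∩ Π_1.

A direction vector for m is T − S = (8, -4, -6).
PQ = (-1, -7, -10), PR = (7, -11, -5); a normal to Π_1 is PQ × PR = (-75, -75, 60).
Using P: Π_1 has equation -75x - 75y + 60z = 330.
Substitute r = (23, -13, -4) + t(8, -4, -6) into the plane: -990 + (-660)t = 330, so t = -2.
Intersection: (23, -13, -4) + (-2)·(8, -4, -6) = (7, -5, 8).

(7, -5, 8)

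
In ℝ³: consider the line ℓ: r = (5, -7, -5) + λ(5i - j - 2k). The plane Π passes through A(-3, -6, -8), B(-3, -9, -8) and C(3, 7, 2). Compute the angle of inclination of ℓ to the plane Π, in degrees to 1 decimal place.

AB = (0, -3, 0), AC = (6, 13, 10); a normal to Π is AB × AC = (-30, 0, 18).
Using A: Π has equation -30x + 18z = -54.
sin θ = |n·v| / (|n||v|) = |-186| / (√1224 · √30) = 0.97065.
θ ≈ 76.1°.

76.1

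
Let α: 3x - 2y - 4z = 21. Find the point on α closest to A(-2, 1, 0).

(1, -1, -4)

Foot = A − λn with λ = (n·A − d)/|n|² = (-8 − 21)/29 = -1.
Foot = (-2, 1, 0) − (-1)·(3, -2, -4) = (1, -1, -4).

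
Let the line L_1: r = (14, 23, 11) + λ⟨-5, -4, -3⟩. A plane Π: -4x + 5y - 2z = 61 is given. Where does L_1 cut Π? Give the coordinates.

(-6, 7, -1)

Substitute r = (14, 23, 11) + t(-5, -4, -3) into the plane: 37 + 6t = 61, so t = 4.
Intersection: (14, 23, 11) + 4·(-5, -4, -3) = (-6, 7, -1).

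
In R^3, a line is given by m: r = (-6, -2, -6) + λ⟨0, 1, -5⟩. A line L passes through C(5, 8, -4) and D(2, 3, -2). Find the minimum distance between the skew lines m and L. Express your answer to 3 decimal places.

3.512

A direction vector for L is D − C = (-3, -5, 2).
Common perpendicular direction n = (0, 1, -5) × (-3, -5, 2) = (-23, 15, 3).
With w = (5, 8, -4) − (-6, -2, -6) = (11, 10, 2), w · n = -97.
Distance = |w · n| / |n| = |-97| / √763 ≈ 3.512.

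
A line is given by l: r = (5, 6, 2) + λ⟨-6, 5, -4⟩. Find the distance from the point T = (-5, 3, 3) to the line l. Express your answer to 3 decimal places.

Taking (5, 6, 2) on l with direction v = (-6, 5, -4): w = T − (5, 6, 2) = (-10, -3, 1), and w × v = (7, -46, -68).
Distance = |w × v| / |v| = √6789 / √77 ≈ 9.390.

9.390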